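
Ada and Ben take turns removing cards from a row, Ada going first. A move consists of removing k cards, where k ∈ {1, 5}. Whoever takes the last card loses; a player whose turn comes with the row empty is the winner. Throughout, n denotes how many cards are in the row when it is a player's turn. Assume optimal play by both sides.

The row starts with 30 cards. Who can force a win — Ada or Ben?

Positions with no move are W. A position that does have a move is losing for the player to move precisely when every available move leads to a winning position for the opponent. Fill in the labels:
n=0: no move; the opponent has just taken the last card and therefore loses → W
n=1: →0(W) only, which is W, so L
n=2: →1(L), so W
n=3: →2(W) only, which is W, so L
n=4: →3(L), so W
n=5: →4(W), 0(W) — all W, so L
n=6: →5(L), so W
n=7: →6(W), 2(W) — all W, so L
n=8: →7(L), so W
n=9: →8(W), 4(W) — all W, so L
n=10: →9(L), so W
n=11: →10(W), 6(W) — all W, so L
n=12: →11(L), so W
n=13: →12(W), 8(W) — all W, so L
n=14: →13(L), so W
n=15: →14(W), 10(W) — all W, so L
n=16: →15(L), so W
n=17: →16(W), 12(W) — all W, so L
n=18: →17(L), so W
n=19: →18(W), 14(W) — all W, so L
n=20: →19(L), so W
n=21: →20(W), 16(W) — all W, so L
n=22: →21(L), so W
n=23: →22(W), 18(W) — all W, so L
n=24: →23(L), so W
n=25: →24(W), 20(W) — all W, so L
n=26: →25(L), so W
n=27: →26(W), 22(W) — all W, so L
n=28: →27(L), so W
n=29: →28(W), 24(W) — all W, so L
n=30: →29(L), so W
The starting position 30 is W: Ada should remove 1, leaving 29, handing over an L position.

Ada wins.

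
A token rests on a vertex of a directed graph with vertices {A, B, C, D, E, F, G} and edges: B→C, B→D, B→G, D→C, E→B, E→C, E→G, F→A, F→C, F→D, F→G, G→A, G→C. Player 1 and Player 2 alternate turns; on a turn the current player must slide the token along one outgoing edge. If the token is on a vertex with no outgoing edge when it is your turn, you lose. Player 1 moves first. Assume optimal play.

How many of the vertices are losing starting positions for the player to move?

Use the standard recursion: the mover loses at a terminal position; elsewhere, the mover wins exactly when some move hands the opponent an L position.
Every edge goes from a vertex to one that appears earlier in the order A, C, G, D, B, E, F, so processing vertices in that order labels each vertex after all of its successors.
A: no outgoing edge → L
C: no outgoing edge → L
G: W (go to C, an L position)
D: W (go to C, an L position)
B: W (go to C, an L position)
E: W (go to C, an L position)
F: W (go to C, an L position)
The L vertices are A, C; that is 2 in all.

2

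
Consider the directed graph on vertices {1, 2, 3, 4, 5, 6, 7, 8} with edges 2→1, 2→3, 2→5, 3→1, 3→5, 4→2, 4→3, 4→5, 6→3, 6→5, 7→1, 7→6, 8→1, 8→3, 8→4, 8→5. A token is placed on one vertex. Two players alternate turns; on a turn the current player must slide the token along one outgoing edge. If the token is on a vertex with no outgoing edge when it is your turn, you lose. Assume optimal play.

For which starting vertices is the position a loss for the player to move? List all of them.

1, 5

Build the W/L table. Terminal = L. A non-terminal position is W if it has a move to some L; otherwise it is L.
Every edge goes from a vertex to one that appears earlier in the order 5, 1, 3, 6, 2, 4, 7, 8, so processing vertices in that order labels each vertex after all of its successors.
5: no outgoing edge → L
1: no outgoing edge → L
3: can move to 1, which is L ⇒ W
6: can move to 5, which is L ⇒ W
2: can move to 1, which is L ⇒ W
4: can move to 5, which is L ⇒ W
7: can move to 1, which is L ⇒ W
8: can move to 1, which is L ⇒ W
The losing starting vertices are exactly the entries labelled L in this table (2 of them).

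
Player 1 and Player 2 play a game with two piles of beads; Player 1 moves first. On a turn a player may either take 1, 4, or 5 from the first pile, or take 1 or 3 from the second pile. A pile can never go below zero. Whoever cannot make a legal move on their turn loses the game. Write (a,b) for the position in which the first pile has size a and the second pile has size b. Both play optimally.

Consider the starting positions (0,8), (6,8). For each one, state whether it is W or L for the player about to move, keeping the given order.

Positions with no move are L. A position that does have a move is losing for the player to move precisely when every available move leads to a winning position for the opponent. Fill in the labels:
No move ever increases a pile, so every position that can arise here has a ≤ 6 and b ≤ 8; it is enough to label the cells with 0 ≤ a ≤ 6 and 0 ≤ b ≤ 8.
Every move lowers a or b (never raises either), so fill the grid row by row in increasing a, and left to right within a row: each cell's successors are then already labelled.
      b=0  b=1  b=2  b=3  b=4  b=5  b=6  b=7  b=8
a=0:    L    W    L    W    L    W    L    W    L
a=1:    W    L    W    L    W    L    W    L    W
a=2:    L    W    L    W    L    W    L    W    L
a=3:    W    L    W    L    W    L    W    L    W
a=4:    W    W    W    W    W    W    W    W    W
a=5:    W    W    W    W    W    W    W    W    W
a=6:    W    W    W    W    W    W    W    W    W
Cells with no legal move (terminal, hence L): (0,0).
The remaining L cells, each justified by listing all of its moves:
(0,2): the only move is to (0,1)(W), a W ⇒ L
(0,4): moves to (0,3)(W), (0,1)(W); every one is W ⇒ L
(0,6): moves to (0,5)(W), (0,3)(W); every one is W ⇒ L
(0,8): moves to (0,7)(W), (0,5)(W); every one is W ⇒ L
(1,1): moves to (0,1)(W), (1,0)(W); every one is W ⇒ L
(1,3): moves to (0,3)(W), (1,2)(W), (1,0)(W); every one is W ⇒ L
(1,5): moves to (0,5)(W), (1,4)(W), (1,2)(W); every one is W ⇒ L
(1,7): moves to (0,7)(W), (1,6)(W), (1,4)(W); every one is W ⇒ L
(2,0): the only move is to (1,0)(W), a W ⇒ L
(2,2): moves to (1,2)(W), (2,1)(W); every one is W ⇒ L
(2,4): moves to (1,4)(W), (2,3)(W), (2,1)(W); every one is W ⇒ L
(2,6): moves to (1,6)(W), (2,5)(W), (2,3)(W); every one is W ⇒ L
(2,8): moves to (1,8)(W), (2,7)(W), (2,5)(W); every one is W ⇒ L
(3,1): moves to (2,1)(W), (3,0)(W); every one is W ⇒ L
(3,3): moves to (2,3)(W), (3,2)(W), (3,0)(W); every one is W ⇒ L
(3,5): moves to (2,5)(W), (3,4)(W), (3,2)(W); every one is W ⇒ L
(3,7): moves to (2,7)(W), (3,6)(W), (3,4)(W); every one is W ⇒ L
Every other cell has at least one move into one of the L cells above, so it is W.
(0,8): one of the L cells justified above, so L
(6,8): the move to (2,8) reaches an L cell, so W

(0,8): L, (6,8): W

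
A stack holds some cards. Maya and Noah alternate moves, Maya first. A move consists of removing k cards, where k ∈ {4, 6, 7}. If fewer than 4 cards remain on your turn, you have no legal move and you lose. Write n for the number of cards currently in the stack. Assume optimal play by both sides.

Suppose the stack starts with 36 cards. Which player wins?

Noah wins.

Compute win/loss labels from the base case upward. A position with no move is L. Any other position is W if it can reach an L in one move, else L.
n=0: no move → L
n=1: no move → L
n=2: no move → L
n=3: no move → L
n=4: →0(L), so W
n=5: →1(L), so W
n=6: →2(L), so W
n=7: →3(L), so W
n=8: →2(L), so W
n=9: →3(L), so W
n=10: →3(L), so W
n=11: →7(W), 5(W), 4(W) — all W, so L
n=12: →8(W), 6(W), 5(W) — all W, so L
n=13: →9(W), 7(W), 6(W) — all W, so L
n=14: →10(W), 8(W), 7(W) — all W, so L
n=15: →11(L), so W
n=16: →12(L), so W
n=17: →13(L), so W
n=18: →14(L), so W
n=19: →13(L), so W
n=20: →14(L), so W
n=21: →14(L), so W
n=22: →18(W), 16(W), 15(W) — all W, so L
n=23: →19(W), 17(W), 16(W) — all W, so L
n=24: →20(W), 18(W), 17(W) — all W, so L
n=25: →21(W), 19(W), 18(W) — all W, so L
n=26: →22(L), so W
n=27: →23(L), so W
n=28: →24(L), so W
n=29: →25(L), so W
n=30: →24(L), so W
n=31: →25(L), so W
n=32: →25(L), so W
n=33: →29(W), 27(W), 26(W) — all W, so L
n=34: →30(W), 28(W), 27(W) — all W, so L
n=35: →31(W), 29(W), 28(W) — all W, so L
n=36: →32(W), 30(W), 29(W) — all W, so L
The starting position 36 is L: whatever Maya does, the opponent receives a W position.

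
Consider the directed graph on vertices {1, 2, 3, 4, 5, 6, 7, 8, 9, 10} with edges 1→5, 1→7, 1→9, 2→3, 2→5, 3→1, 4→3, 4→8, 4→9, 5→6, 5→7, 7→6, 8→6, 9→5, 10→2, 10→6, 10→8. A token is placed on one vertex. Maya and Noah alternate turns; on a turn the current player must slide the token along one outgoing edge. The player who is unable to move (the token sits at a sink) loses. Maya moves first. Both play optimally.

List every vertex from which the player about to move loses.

3, 6, 9

Classify positions by backward induction: terminal positions (no move available) are L. From any other position, the mover wins iff some move reaches an L.
Every edge goes from a vertex to one that appears earlier in the order 6, 7, 5, 8, 9, 1, 3, 2, 4, 10, so processing vertices in that order labels each vertex after all of its successors.
6: no outgoing edge → L
7: W (go to 6, an L position)
5: W (go to 6, an L position)
8: W (go to 6, an L position)
9: L (sole option 5(W) is W)
1: W (go to 9, an L position)
3: L (sole option 1(W) is W)
2: W (go to 3, an L position)
4: W (go to 3, an L position)
10: W (go to 6, an L position)
The losing starting vertices are exactly the entries labelled L in this table (3 of them).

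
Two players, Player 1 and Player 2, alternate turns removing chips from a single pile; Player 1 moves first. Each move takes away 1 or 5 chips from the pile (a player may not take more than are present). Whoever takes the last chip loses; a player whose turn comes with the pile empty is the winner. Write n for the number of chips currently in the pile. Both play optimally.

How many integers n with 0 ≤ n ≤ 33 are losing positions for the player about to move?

Label each position W (a win for the player to move) or L (a loss). A position with no legal move is W; any other position is W exactly when some move reaches an L, and L when every move reaches a W.
n=0: no move; the opponent has just taken the last chip and therefore loses → W
n=1: the only move is to 0(W), a W ⇒ L
n=2: can move to 1, which is L ⇒ W
n=3: the only move is to 2(W), a W ⇒ L
n=4: can move to 3, which is L ⇒ W
n=5: moves to 4(W), 0(W); every one is W ⇒ L
n=6: can move to 5, which is L ⇒ W
n=7: moves to 6(W), 2(W); every one is W ⇒ L
n=8: can move to 7, which is L ⇒ W
n=9: moves to 8(W), 4(W); every one is W ⇒ L
n=10: can move to 9, which is L ⇒ W
n=11: moves to 10(W), 6(W); every one is W ⇒ L
n=12: can move to 11, which is L ⇒ W
n=13: moves to 12(W), 8(W); every one is W ⇒ L
n=14: can move to 13, which is L ⇒ W
n=15: moves to 14(W), 10(W); every one is W ⇒ L
n=16: can move to 15, which is L ⇒ W
n=17: moves to 16(W), 12(W); every one is W ⇒ L
n=18: can move to 17, which is L ⇒ W
n=19: moves to 18(W), 14(W); every one is W ⇒ L
n=20: can move to 19, which is L ⇒ W
n=21: moves to 20(W), 16(W); every one is W ⇒ L
n=22: can move to 21, which is L ⇒ W
n=23: moves to 22(W), 18(W); every one is W ⇒ L
n=24: can move to 23, which is L ⇒ W
n=25: moves to 24(W), 20(W); every one is W ⇒ L
n=26: can move to 25, which is L ⇒ W
n=27: moves to 26(W), 22(W); every one is W ⇒ L
n=28: can move to 27, which is L ⇒ W
n=29: moves to 28(W), 24(W); every one is W ⇒ L
n=30: can move to 29, which is L ⇒ W
n=31: moves to 30(W), 26(W); every one is W ⇒ L
n=32: can move to 31, which is L ⇒ W
n=33: moves to 32(W), 28(W); every one is W ⇒ L
L entries with 0 ≤ n ≤ 33: n = 1, 3, 5, 7, 9, 11, 13, 15, 17, 19, 21, 23, 25, 27, 29, 31, 33; that makes 17.

17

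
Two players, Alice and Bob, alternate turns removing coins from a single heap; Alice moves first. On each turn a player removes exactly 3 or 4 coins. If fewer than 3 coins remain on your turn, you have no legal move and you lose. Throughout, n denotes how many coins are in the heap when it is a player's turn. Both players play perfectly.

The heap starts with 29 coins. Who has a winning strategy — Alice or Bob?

Label each position W (a win for the player to move) or L (a loss). A position with no legal move is L; any other position is W exactly when some move reaches an L, and L when every move reaches a W.
n=0: no move → L
n=1: no move → L
n=2: no move → L
n=3: →0(L), so W
n=4: →1(L), so W
n=5: →2(L), so W
n=6: →2(L), so W
n=7: →4(W), 3(W) — all W, so L
n=8: →5(W), 4(W) — all W, so L
n=9: →6(W), 5(W) — all W, so L
n=10: →7(L), so W
n=11: →8(L), so W
n=12: →9(L), so W
n=13: →9(L), so W
n=14: →11(W), 10(W) — all W, so L
n=15: →12(W), 11(W) — all W, so L
n=16: →13(W), 12(W) — all W, so L
n=17: →14(L), so W
n=18: →15(L), so W
n=19: →16(L), so W
n=20: →16(L), so W
n=21: →18(W), 17(W) — all W, so L
n=22: →19(W), 18(W) — all W, so L
n=23: →20(W), 19(W) — all W, so L
n=24: →21(L), so W
n=25: →22(L), so W
n=26: →23(L), so W
n=27: →23(L), so W
n=28: →25(W), 24(W) — all W, so L
n=29: →26(W), 25(W) — all W, so L
The starting position 29 is L: whatever Alice does, the opponent receives a W position.

Bob wins.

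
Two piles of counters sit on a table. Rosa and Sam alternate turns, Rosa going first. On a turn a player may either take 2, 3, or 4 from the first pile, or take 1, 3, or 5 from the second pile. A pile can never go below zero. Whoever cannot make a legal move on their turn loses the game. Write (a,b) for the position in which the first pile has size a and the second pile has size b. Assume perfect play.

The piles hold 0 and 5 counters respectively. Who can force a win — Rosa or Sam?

Rosa wins.

Positions with no move are L. A position that does have a move is losing for the player to move precisely when every available move leads to a winning position for the opponent. Fill in the labels:
No move ever increases a pile, so every position that can arise here has a ≤ 0 and b ≤ 5; it is enough to label the cells with 0 ≤ a ≤ 0 and 0 ≤ b ≤ 5.
Every move lowers a or b (never raises either), so fill the grid row by row in increasing a, and left to right within a row: each cell's successors are then already labelled.
      b=0  b=1  b=2  b=3  b=4  b=5
a=0:    L    W    L    W    L    W
Cells with no legal move (terminal, hence L): (0,0).
The remaining L cells, each justified by listing all of its moves:
(0,2): only reaches (0,1)(W), which is W → L
(0,4): only reaches (0,3)(W), (0,1)(W), all W → L
Every other cell has at least one move into one of the L cells above, so it is W.
From (0,5) Rosa can move to (0,4), reaching an L position.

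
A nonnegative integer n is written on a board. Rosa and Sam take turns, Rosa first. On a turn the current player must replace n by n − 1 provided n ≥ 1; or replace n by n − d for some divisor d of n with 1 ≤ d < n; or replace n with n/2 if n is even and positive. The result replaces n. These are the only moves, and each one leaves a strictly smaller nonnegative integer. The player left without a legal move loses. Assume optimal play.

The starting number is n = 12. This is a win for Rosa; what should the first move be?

Move to 9.

Label each position W (a win for the player to move) or L (a loss). A position with no legal move is L; any other position is W exactly when some move reaches an L, and L when every move reaches a W.
n=0: no move → L
n=1: can move to 0, which is L ⇒ W
n=2: the only move is to 1(W), a W ⇒ L
n=3: can move to 2, which is L ⇒ W
n=4: can move to 2, which is L ⇒ W
n=5: the only move is to 4(W), a W ⇒ L
n=6: can move to 5, which is L ⇒ W
n=7: the only move is to 6(W), a W ⇒ L
n=8: can move to 7, which is L ⇒ W
n=9: moves to 6(W), 8(W); every one is W ⇒ L
n=10: can move to 5, which is L ⇒ W
n=11: the only move is to 10(W), a W ⇒ L
n=12: can move to 9, which is L ⇒ W
From 12, the L positions reachable in one move are: 9, 11. Any move reaching one of these is winning.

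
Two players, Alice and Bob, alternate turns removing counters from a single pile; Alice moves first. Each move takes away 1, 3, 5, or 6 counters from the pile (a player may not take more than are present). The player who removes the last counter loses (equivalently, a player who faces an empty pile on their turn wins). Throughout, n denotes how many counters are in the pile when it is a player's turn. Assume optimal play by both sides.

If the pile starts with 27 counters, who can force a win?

Bob wins.

Work bottom-up. With no move the player to move wins. Otherwise the position is W if at least one move leads to an L position for the opponent, and L if every move leads to a W.
n=0: no move; the opponent has just taken the last counter and therefore loses → W
n=1: →0(W) only, which is W, so L
n=2: →1(L), so W
n=3: →2(W), 0(W) — all W, so L
n=4: →3(L), so W
n=5: →4(W), 2(W), 0(W) — all W, so L
n=6: →5(L), so W
n=7: →1(L), so W
n=8: →5(L), so W
n=9: →3(L), so W
n=10: →5(L), so W
n=11: →5(L), so W
n=12: →11(W), 9(W), 7(W), 6(W) — all W, so L
n=13: →12(L), so W
n=14: →13(W), 11(W), 9(W), 8(W) — all W, so L
n=15: →14(L), so W
n=16: →15(W), 13(W), 11(W), 10(W) — all W, so L
n=17: →16(L), so W
n=18: →12(L), so W
n=19: →16(L), so W
n=20: →14(L), so W
n=21: →16(L), so W
n=22: →16(L), so W
n=23: →22(W), 20(W), 18(W), 17(W) — all W, so L
n=24: →23(L), so W
n=25: →24(W), 22(W), 20(W), 19(W) — all W, so L
n=26: →25(L), so W
n=27: →26(W), 24(W), 22(W), 21(W) — all W, so L
Every move from 27 reaches a W position, so the mover loses.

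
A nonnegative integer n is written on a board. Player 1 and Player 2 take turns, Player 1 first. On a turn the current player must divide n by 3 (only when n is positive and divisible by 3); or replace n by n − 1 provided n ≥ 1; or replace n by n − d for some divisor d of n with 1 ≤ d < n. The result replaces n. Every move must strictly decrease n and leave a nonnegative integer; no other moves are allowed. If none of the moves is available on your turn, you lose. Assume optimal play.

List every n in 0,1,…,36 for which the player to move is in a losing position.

0, 2, 5, 7, 9, 11, 13, 16, 19, 23, 25, 28, 31, 34

Use the standard recursion: the mover loses at a terminal position; elsewhere, the mover wins exactly when some move hands the opponent an L position.
n=0: no move → L
n=1: reaches L-position 0 → W
n=2: only reaches 1(W), which is W → L
n=3: reaches L-position 2 → W
n=4: reaches L-position 2 → W
n=5: only reaches 4(W), which is W → L
n=6: reaches L-position 2 → W
n=7: only reaches 6(W), which is W → L
n=8: reaches L-position 7 → W
n=9: only reaches 3(W), 6(W), 8(W), all W → L
n=10: reaches L-position 5 → W
n=11: only reaches 10(W), which is W → L
n=12: reaches L-position 9 → W
n=13: only reaches 12(W), which is W → L
n=14: reaches L-position 7 → W
n=15: reaches L-position 5 → W
n=16: only reaches 8(W), 12(W), 14(W), 15(W), all W → L
n=17: reaches L-position 16 → W
n=18: reaches L-position 9 → W
n=19: only reaches 18(W), which is W → L
n=20: reaches L-position 16 → W
n=21: reaches L-position 7 → W
n=22: reaches L-position 11 → W
n=23: only reaches 22(W), which is W → L
n=24: reaches L-position 16 → W
n=25: only reaches 20(W), 24(W), all W → L
n=26: reaches L-position 13 → W
n=27: reaches L-position 9 → W
n=28: only reaches 14(W), 21(W), 24(W), 26(W), 27(W), all W → L
n=29: reaches L-position 28 → W
n=30: reaches L-position 25 → W
n=31: only reaches 30(W), which is W → L
n=32: reaches L-position 16 → W
n=33: reaches L-position 11 → W
n=34: only reaches 17(W), 32(W), 33(W), all W → L
n=35: reaches L-position 28 → W
n=36: reaches L-position 34 → W
Reading off the rows marked L gives the requested list; there are 14 such values of n.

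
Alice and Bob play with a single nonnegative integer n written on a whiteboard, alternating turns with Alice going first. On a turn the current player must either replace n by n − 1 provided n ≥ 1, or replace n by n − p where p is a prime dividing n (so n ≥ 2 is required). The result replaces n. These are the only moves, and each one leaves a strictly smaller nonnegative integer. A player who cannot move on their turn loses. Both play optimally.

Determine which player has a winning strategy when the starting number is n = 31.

Alice wins.

Positions with no move are L. A position that does have a move is losing for the player to move precisely when every available move leads to a winning position for the opponent. Fill in the labels:
n=0: no move → L
n=1: W (go to 0, an L position)
n=2: W (go to 0, an L position)
n=3: W (go to 0, an L position)
n=4: L (options 2(W), 3(W) are all W)
n=5: W (go to 0, an L position)
n=6: W (go to 4, an L position)
n=7: W (go to 0, an L position)
n=8: L (options 6(W), 7(W) are all W)
n=9: W (go to 8, an L position)
n=10: W (go to 8, an L position)
n=11: W (go to 0, an L position)
n=12: L (options 9(W), 10(W), 11(W) are all W)
n=13: W (go to 0, an L position)
n=14: W (go to 12, an L position)
n=15: W (go to 12, an L position)
n=16: L (options 14(W), 15(W) are all W)
n=17: W (go to 0, an L position)
n=18: W (go to 16, an L position)
n=19: W (go to 0, an L position)
n=20: L (options 15(W), 18(W), 19(W) are all W)
n=21: W (go to 20, an L position)
n=22: W (go to 20, an L position)
n=23: W (go to 0, an L position)
n=24: L (options 21(W), 22(W), 23(W) are all W)
n=25: W (go to 20, an L position)
n=26: W (go to 24, an L position)
n=27: W (go to 24, an L position)
n=28: L (options 21(W), 26(W), 27(W) are all W)
n=29: W (go to 0, an L position)
n=30: W (go to 28, an L position)
n=31: W (go to 0, an L position)
From 31 Alice can move to 0, reaching an L position.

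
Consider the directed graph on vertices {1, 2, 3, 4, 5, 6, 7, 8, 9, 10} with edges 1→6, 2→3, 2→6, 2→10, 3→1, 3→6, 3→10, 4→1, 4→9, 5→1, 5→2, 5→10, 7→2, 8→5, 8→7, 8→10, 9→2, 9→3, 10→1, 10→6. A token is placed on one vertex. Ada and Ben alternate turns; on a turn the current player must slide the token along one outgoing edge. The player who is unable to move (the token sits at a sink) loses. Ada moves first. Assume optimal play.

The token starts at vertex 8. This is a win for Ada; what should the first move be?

Work bottom-up. With no move the player to move loses. Otherwise the position is W if at least one move leads to an L position for the opponent, and L if every move leads to a W.
Every edge goes from a vertex to one that appears earlier in the order 6, 1, 10, 3, 2, 5, 9, 7, 4, 8, so processing vertices in that order labels each vertex after all of its successors.
6: no outgoing edge → L
1: W (go to 6, an L position)
10: W (go to 6, an L position)
3: W (go to 6, an L position)
2: W (go to 6, an L position)
5: L (options 2(W), 10(W), 1(W) are all W)
9: L (options 2(W), 3(W) are all W)
7: L (sole option 2(W) is W)
4: W (go to 9, an L position)
8: W (go to 7, an L position)
From 8, the L positions reachable in one move are: 7, 5. Any move reaching one of these is winning.

Move to 7.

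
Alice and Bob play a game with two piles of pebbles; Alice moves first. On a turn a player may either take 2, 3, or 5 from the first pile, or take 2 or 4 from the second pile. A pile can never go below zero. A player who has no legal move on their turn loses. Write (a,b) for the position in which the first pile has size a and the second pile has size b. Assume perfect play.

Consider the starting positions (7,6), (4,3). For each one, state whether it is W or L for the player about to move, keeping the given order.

Build the W/L table. Terminal = L. A non-terminal position is W if it has a move to some L; otherwise it is L.
No move ever increases a pile, so every position that can arise here has a ≤ 7 and b ≤ 6; it is enough to label the cells with 0 ≤ a ≤ 7 and 0 ≤ b ≤ 6.
Every move lowers a or b (never raises either), so fill the grid row by row in increasing a, and left to right within a row: each cell's successors are then already labelled.
      b=0  b=1  b=2  b=3  b=4  b=5  b=6
a=0:    L    L    W    W    W    W    L
a=1:    L    L    W    W    W    W    L
a=2:    W    W    L    L    W    W    W
a=3:    W    W    L    L    W    W    W
a=4:    W    W    W    W    L    L    W
a=5:    W    W    W    W    L    L    W
a=6:    W    W    W    W    W    W    W
a=7:    L    L    W    W    W    W    L
Cells with no legal move (terminal, hence L): (0,0), (0,1), (1,0), (1,1).
The remaining L cells, each justified by listing all of its moves:
(0,6): L (options (0,4)(W), (0,2)(W) are all W)
(1,6): L (options (1,4)(W), (1,2)(W) are all W)
(2,2): L (options (0,2)(W), (2,0)(W) are all W)
(2,3): L (options (0,3)(W), (2,1)(W) are all W)
(3,2): L (options (1,2)(W), (0,2)(W), (3,0)(W) are all W)
(3,3): L (options (1,3)(W), (0,3)(W), (3,1)(W) are all W)
(4,4): L (options (2,4)(W), (1,4)(W), (4,2)(W), (4,0)(W) are all W)
(4,5): L (options (2,5)(W), (1,5)(W), (4,3)(W), (4,1)(W) are all W)
(5,4): L (options (3,4)(W), (2,4)(W), (0,4)(W), (5,2)(W), (5,0)(W) are all W)
(5,5): L (options (3,5)(W), (2,5)(W), (0,5)(W), (5,3)(W), (5,1)(W) are all W)
(7,0): L (options (5,0)(W), (4,0)(W), (2,0)(W) are all W)
(7,1): L (options (5,1)(W), (4,1)(W), (2,1)(W) are all W)
(7,6): L (options (5,6)(W), (4,6)(W), (2,6)(W), (7,4)(W), (7,2)(W) are all W)
Every other cell has at least one move into one of the L cells above, so it is W.
(7,6): one of the L cells justified above, so L
(4,3): the move to (2,3) reaches an L cell, so W

(7,6): L, (4,3): W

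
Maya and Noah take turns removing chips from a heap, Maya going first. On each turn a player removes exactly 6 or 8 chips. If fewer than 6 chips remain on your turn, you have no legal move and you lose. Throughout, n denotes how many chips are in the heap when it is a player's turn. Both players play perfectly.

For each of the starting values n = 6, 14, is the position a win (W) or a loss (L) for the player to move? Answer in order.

6: W, 14: L

Use the standard recursion: the mover loses at a terminal position; elsewhere, the mover wins exactly when some move hands the opponent an L position.
n=0: no move → L
n=1: no move → L
n=2: no move → L
n=3: no move → L
n=4: no move → L
n=5: no move → L
n=6: →0(L), so W
n=7: →1(L), so W
n=8: →2(L), so W
n=9: →3(L), so W
n=10: →4(L), so W
n=11: →5(L), so W
n=12: →4(L), so W
n=13: →5(L), so W
n=14: →8(W), 6(W) — all W, so L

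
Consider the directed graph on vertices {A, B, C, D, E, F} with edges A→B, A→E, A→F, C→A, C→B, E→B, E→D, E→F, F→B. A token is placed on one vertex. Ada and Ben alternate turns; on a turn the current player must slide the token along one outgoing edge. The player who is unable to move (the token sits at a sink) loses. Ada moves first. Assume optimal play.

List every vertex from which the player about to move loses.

Label each position W (a win for the player to move) or L (a loss). A position with no legal move is L; any other position is W exactly when some move reaches an L, and L when every move reaches a W.
Every edge goes from a vertex to one that appears earlier in the order B, D, F, E, A, C, so processing vertices in that order labels each vertex after all of its successors.
B: no outgoing edge → L
D: no outgoing edge → L
F: →B(L), so W
E: →D(L), so W
A: →B(L), so W
C: →B(L), so W
The losing starting vertices are exactly the entries labelled L in this table (2 of them).

B, D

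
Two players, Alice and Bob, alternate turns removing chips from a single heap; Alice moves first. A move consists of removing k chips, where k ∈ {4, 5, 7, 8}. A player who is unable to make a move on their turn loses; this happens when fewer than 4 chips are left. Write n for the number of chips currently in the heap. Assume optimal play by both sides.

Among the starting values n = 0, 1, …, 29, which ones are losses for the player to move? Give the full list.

Use the standard recursion: the mover loses at a terminal position; elsewhere, the mover wins exactly when some move hands the opponent an L position.
n=0: no move → L
n=1: no move → L
n=2: no move → L
n=3: no move → L
n=4: →0(L), so W
n=5: →1(L), so W
n=6: →2(L), so W
n=7: →3(L), so W
n=8: →3(L), so W
n=9: →2(L), so W
n=10: →3(L), so W
n=11: →3(L), so W
n=12: →8(W), 7(W), 5(W), 4(W) — all W, so L
n=13: →9(W), 8(W), 6(W), 5(W) — all W, so L
n=14: →10(W), 9(W), 7(W), 6(W) — all W, so L
n=15: →11(W), 10(W), 8(W), 7(W) — all W, so L
n=16: →12(L), so W
n=17: →13(L), so W
n=18: →14(L), so W
n=19: →15(L), so W
n=20: →15(L), so W
n=21: →14(L), so W
n=22: →15(L), so W
n=23: →15(L), so W
n=24: →20(W), 19(W), 17(W), 16(W) — all W, so L
n=25: →21(W), 20(W), 18(W), 17(W) — all W, so L
n=26: →22(W), 21(W), 19(W), 18(W) — all W, so L
n=27: →23(W), 22(W), 20(W), 19(W) — all W, so L
n=28: →24(L), so W
n=29: →25(L), so W
The losing starting values of n are exactly the entries labelled L in this table (12 of them).

0, 1, 2, 3, 12, 13, 14, 15, 24, 25, 26, 27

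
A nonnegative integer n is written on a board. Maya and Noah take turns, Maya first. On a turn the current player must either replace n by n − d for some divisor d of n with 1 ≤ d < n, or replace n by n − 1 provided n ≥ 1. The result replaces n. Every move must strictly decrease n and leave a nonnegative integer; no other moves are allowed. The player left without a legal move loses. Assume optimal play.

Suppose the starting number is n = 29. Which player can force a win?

Noah wins.

Classify positions by backward induction: terminal positions (no move available) are L. From any other position, the mover wins iff some move reaches an L.
n=0: no move → L
n=1: →0(L), so W
n=2: →1(W) only, which is W, so L
n=3: →2(L), so W
n=4: →2(L), so W
n=5: →4(W) only, which is W, so L
n=6: →5(L), so W
n=7: →6(W) only, which is W, so L
n=8: →7(L), so W
n=9: →6(W), 8(W) — all W, so L
n=10: →5(L), so W
n=11: →10(W) only, which is W, so L
n=12: →9(L), so W
n=13: →12(W) only, which is W, so L
n=14: →7(L), so W
n=15: →10(W), 12(W), 14(W) — all W, so L
n=16: →15(L), so W
n=17: →16(W) only, which is W, so L
n=18: →9(L), so W
n=19: →18(W) only, which is W, so L
n=20: →15(L), so W
n=21: →14(W), 18(W), 20(W) — all W, so L
n=22: →11(L), so W
n=23: →22(W) only, which is W, so L
n=24: →21(L), so W
n=25: →20(W), 24(W) — all W, so L
n=26: →13(L), so W
n=27: →18(W), 24(W), 26(W) — all W, so L
n=28: →21(L), so W
n=29: →28(W) only, which is W, so L
The starting position 29 is L: whatever Maya does, the opponent receives a W position.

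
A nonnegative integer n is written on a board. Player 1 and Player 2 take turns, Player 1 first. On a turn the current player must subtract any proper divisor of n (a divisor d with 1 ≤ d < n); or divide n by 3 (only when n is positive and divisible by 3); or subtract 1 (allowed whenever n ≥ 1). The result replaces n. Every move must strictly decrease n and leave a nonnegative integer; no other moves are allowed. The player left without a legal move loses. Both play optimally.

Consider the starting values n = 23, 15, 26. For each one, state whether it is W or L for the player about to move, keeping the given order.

23: L, 15: W, 26: W

Label each position W (a win for the player to move) or L (a loss). A position with no legal move is L; any other position is W exactly when some move reaches an L, and L when every move reaches a W.
n=0: no move → L
n=1: W (go to 0, an L position)
n=2: L (sole option 1(W) is W)
n=3: W (go to 2, an L position)
n=4: W (go to 2, an L position)
n=5: L (sole option 4(W) is W)
n=6: W (go to 2, an L position)
n=7: L (sole option 6(W) is W)
n=8: W (go to 7, an L position)
n=9: L (options 3(W), 6(W), 8(W) are all W)
n=10: W (go to 5, an L position)
n=11: L (sole option 10(W) is W)
n=12: W (go to 9, an L position)
n=13: L (sole option 12(W) is W)
n=14: W (go to 7, an L position)
n=15: W (go to 5, an L position)
n=16: L (options 8(W), 12(W), 14(W), 15(W) are all W)
n=17: W (go to 16, an L position)
n=18: W (go to 9, an L position)
n=19: L (sole option 18(W) is W)
n=20: W (go to 16, an L position)
n=21: W (go to 7, an L position)
n=22: W (go to 11, an L position)
n=23: L (sole option 22(W) is W)
n=24: W (go to 16, an L position)
n=25: L (options 20(W), 24(W) are all W)
n=26: W (go to 13, an L position)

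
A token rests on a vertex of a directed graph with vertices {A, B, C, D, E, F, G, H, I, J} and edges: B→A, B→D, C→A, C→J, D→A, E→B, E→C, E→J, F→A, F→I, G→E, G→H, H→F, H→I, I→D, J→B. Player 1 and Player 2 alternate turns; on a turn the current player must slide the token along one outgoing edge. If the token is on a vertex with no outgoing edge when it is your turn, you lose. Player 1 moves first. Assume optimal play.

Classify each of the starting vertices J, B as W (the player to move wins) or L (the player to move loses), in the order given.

Positions with no move are L. A position that does have a move is losing for the player to move precisely when every available move leads to a winning position for the opponent. Fill in the labels:
Every edge goes from a vertex to one that appears earlier in the order A, D, B, I, F, J, C, E, H, G, so processing vertices in that order labels each vertex after all of its successors.
A: no outgoing edge → L
D: reaches L-position A → W
B: reaches L-position A → W
I: only reaches D(W), which is W → L
F: reaches L-position I → W
J: only reaches B(W), which is W → L
C: reaches L-position J → W
E: reaches L-position J → W
H: reaches L-position I → W
G: only reaches H(W), E(W), all W → L

J: L, B: W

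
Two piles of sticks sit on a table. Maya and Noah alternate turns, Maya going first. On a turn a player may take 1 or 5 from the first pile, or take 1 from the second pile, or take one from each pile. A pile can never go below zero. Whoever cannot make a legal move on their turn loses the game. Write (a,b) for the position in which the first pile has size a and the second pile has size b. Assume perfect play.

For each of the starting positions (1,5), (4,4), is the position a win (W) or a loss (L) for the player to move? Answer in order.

Classify positions by backward induction: terminal positions (no move available) are L. From any other position, the mover wins iff some move reaches an L.
No move ever increases a pile, so every position that can arise here has a ≤ 4 and b ≤ 5; it is enough to label the cells with 0 ≤ a ≤ 4 and 0 ≤ b ≤ 5.
Every move lowers a or b (never raises either), so fill the grid row by row in increasing a, and left to right within a row: each cell's successors are then already labelled.
      b=0  b=1  b=2  b=3  b=4  b=5
a=0:    L    W    L    W    L    W
a=1:    W    W    W    W    W    W
a=2:    L    W    L    W    L    W
a=3:    W    W    W    W    W    W
a=4:    L    W    L    W    L    W
Cells with no legal move (terminal, hence L): (0,0).
The remaining L cells, each justified by listing all of its moves:
(0,2): the only move is to (0,1)(W), a W ⇒ L
(0,4): the only move is to (0,3)(W), a W ⇒ L
(2,0): the only move is to (1,0)(W), a W ⇒ L
(2,2): moves to (1,2)(W), (2,1)(W), (1,1)(W); every one is W ⇒ L
(2,4): moves to (1,4)(W), (2,3)(W), (1,3)(W); every one is W ⇒ L
(4,0): the only move is to (3,0)(W), a W ⇒ L
(4,2): moves to (3,2)(W), (4,1)(W), (3,1)(W); every one is W ⇒ L
(4,4): moves to (3,4)(W), (4,3)(W), (3,3)(W); every one is W ⇒ L
Every other cell has at least one move into one of the L cells above, so it is W.
(1,5): the move to (0,4) reaches an L cell, so W
(4,4): one of the L cells justified above, so L

(1,5): W, (4,4): L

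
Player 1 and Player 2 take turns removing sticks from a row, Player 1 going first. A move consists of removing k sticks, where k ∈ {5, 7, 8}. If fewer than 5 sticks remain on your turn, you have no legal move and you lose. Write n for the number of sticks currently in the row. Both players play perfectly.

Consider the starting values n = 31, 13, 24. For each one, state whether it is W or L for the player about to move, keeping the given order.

Work bottom-up. With no move the player to move loses. Otherwise the position is W if at least one move leads to an L position for the opponent, and L if every move leads to a W.
n=0: no move → L
n=1: no move → L
n=2: no move → L
n=3: no move → L
n=4: no move → L
n=5: W (go to 0, an L position)
n=6: W (go to 1, an L position)
n=7: W (go to 2, an L position)
n=8: W (go to 3, an L position)
n=9: W (go to 4, an L position)
n=10: W (go to 3, an L position)
n=11: W (go to 4, an L position)
n=12: W (go to 4, an L position)
n=13: L (options 8(W), 6(W), 5(W) are all W)
n=14: L (options 9(W), 7(W), 6(W) are all W)
n=15: L (options 10(W), 8(W), 7(W) are all W)
n=16: L (options 11(W), 9(W), 8(W) are all W)
n=17: L (options 12(W), 10(W), 9(W) are all W)
n=18: W (go to 13, an L position)
n=19: W (go to 14, an L position)
n=20: W (go to 15, an L position)
n=21: W (go to 16, an L position)
n=22: W (go to 17, an L position)
n=23: W (go to 16, an L position)
n=24: W (go to 17, an L position)
n=25: W (go to 17, an L position)
n=26: L (options 21(W), 19(W), 18(W) are all W)
n=27: L (options 22(W), 20(W), 19(W) are all W)
n=28: L (options 23(W), 21(W), 20(W) are all W)
n=29: L (options 24(W), 22(W), 21(W) are all W)
n=30: L (options 25(W), 23(W), 22(W) are all W)
n=31: W (go to 26, an L position)

31: W, 13: L, 24: W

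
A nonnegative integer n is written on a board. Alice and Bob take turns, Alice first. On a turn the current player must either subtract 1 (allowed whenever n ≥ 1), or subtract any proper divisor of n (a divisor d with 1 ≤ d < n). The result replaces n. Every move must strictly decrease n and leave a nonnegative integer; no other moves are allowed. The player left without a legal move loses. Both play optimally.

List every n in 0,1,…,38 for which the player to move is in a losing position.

0, 2, 5, 7, 9, 11, 13, 15, 17, 19, 21, 23, 25, 27, 29, 31, 33, 35, 37

Positions with no move are L. A position that does have a move is losing for the player to move precisely when every available move leads to a winning position for the opponent. Fill in the labels:
n=0: no move → L
n=1: reaches L-position 0 → W
n=2: only reaches 1(W), which is W → L
n=3: reaches L-position 2 → W
n=4: reaches L-position 2 → W
n=5: only reaches 4(W), which is W → L
n=6: reaches L-position 5 → W
n=7: only reaches 6(W), which is W → L
n=8: reaches L-position 7 → W
n=9: only reaches 6(W), 8(W), all W → L
n=10: reaches L-position 5 → W
n=11: only reaches 10(W), which is W → L
n=12: reaches L-position 9 → W
n=13: only reaches 12(W), which is W → L
n=14: reaches L-position 7 → W
n=15: only reaches 10(W), 12(W), 14(W), all W → L
n=16: reaches L-position 15 → W
n=17: only reaches 16(W), which is W → L
n=18: reaches L-position 9 → W
n=19: only reaches 18(W), which is W → L
n=20: reaches L-position 15 → W
n=21: only reaches 14(W), 18(W), 20(W), all W → L
n=22: reaches L-position 11 → W
n=23: only reaches 22(W), which is W → L
n=24: reaches L-position 21 → W
n=25: only reaches 20(W), 24(W), all W → L
n=26: reaches L-position 13 → W
n=27: only reaches 18(W), 24(W), 26(W), all W → L
n=28: reaches L-position 21 → W
n=29: only reaches 28(W), which is W → L
n=30: reaches L-position 15 → W
n=31: only reaches 30(W), which is W → L
n=32: reaches L-position 31 → W
n=33: only reaches 22(W), 30(W), 32(W), all W → L
n=34: reaches L-position 17 → W
n=35: only reaches 28(W), 30(W), 34(W), all W → L
n=36: reaches L-position 27 → W
n=37: only reaches 36(W), which is W → L
n=38: reaches L-position 19 → W
Reading off the rows marked L gives the requested list; there are 19 such values of n.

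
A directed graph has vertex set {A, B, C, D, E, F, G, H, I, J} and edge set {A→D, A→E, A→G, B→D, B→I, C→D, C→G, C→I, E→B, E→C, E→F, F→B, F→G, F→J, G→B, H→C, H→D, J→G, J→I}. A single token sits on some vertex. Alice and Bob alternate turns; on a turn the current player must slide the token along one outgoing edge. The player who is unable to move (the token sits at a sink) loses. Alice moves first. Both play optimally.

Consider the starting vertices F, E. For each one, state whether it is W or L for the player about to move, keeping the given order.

F: W, E: L

Work bottom-up. With no move the player to move loses. Otherwise the position is W if at least one move leads to an L position for the opponent, and L if every move leads to a W.
Every edge goes from a vertex to one that appears earlier in the order D, I, B, G, C, H, J, F, E, A, so processing vertices in that order labels each vertex after all of its successors.
D: no outgoing edge → L
I: no outgoing edge → L
B: can move to I, which is L ⇒ W
G: the only move is to B(W), a W ⇒ L
C: can move to G, which is L ⇒ W
H: can move to D, which is L ⇒ W
J: can move to G, which is L ⇒ W
F: can move to G, which is L ⇒ W
E: moves to F(W), C(W), B(W); every one is W ⇒ L
A: can move to E, which is L ⇒ W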